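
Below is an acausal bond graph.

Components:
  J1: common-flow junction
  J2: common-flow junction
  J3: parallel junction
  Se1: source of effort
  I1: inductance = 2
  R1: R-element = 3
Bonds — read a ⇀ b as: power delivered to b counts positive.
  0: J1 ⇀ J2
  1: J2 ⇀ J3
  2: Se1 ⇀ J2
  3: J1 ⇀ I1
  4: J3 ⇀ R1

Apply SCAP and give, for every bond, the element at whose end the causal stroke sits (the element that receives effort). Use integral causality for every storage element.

#2 stroke→J2  (Se1: effort source, stroke at far end)
#3 stroke→I1  (I1 outputs flow p/I1)
#0 stroke→J1  (common-f at J1 fixed by 3)
#1 stroke→J2  (J2: bond 0 brought flow, rest push out)
#4 stroke→J3  (J3: last free bond brings effort in)

b0 stroke at J1
b1 stroke at J2
b2 stroke at J2
b3 stroke at I1
b4 stroke at J3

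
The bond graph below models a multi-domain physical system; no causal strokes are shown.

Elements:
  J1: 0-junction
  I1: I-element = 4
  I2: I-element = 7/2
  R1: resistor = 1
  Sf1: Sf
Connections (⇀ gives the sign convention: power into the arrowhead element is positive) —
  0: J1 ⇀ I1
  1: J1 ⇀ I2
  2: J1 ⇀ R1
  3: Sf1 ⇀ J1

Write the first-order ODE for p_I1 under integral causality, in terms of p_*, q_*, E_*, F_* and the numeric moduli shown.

#3 |Sf1  (Sf1: flow source, stroke at near end)
#0 |I1  (I1 integral (f out))
#1 |I2  (I2 integral (f out))
#2 |J1  (J1: last free bond brings effort in)

dp_I1/dt = F_Sf1 - p_I1/4 - 2*p_I2/7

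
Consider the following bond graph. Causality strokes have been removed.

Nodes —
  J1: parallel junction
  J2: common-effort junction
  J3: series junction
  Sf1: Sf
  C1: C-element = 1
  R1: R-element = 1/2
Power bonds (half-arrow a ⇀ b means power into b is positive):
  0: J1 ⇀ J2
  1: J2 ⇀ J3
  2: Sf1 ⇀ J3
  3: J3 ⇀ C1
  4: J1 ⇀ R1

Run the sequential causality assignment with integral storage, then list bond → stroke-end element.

β2 |Sf1  (source Sf1 imposes f)
β1 |J3  (common-f at J3 fixed by 2)
β3 |J3  (J3: bond 2 brought flow, rest push out)
β0 |J2  (closing 0-jn rule on J2)
β4 |J1  (J1 needs exactly one e-in)

b0 →J2
b1 →J3
b2 →Sf1
b3 →J3
b4 →J1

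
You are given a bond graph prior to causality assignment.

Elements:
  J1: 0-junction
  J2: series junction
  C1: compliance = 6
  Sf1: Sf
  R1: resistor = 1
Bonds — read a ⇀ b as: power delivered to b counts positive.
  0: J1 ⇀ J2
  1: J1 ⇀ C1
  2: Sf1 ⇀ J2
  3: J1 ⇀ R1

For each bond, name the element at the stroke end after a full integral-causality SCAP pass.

#0 stroke at J2
#1 stroke at J1
#2 stroke at Sf1
#3 stroke at R1

b2 stroke→Sf1  (Sf1 (Sf) sets flow on bond)
b0 stroke→J2  (1-jn J2 has f-setter on 2)
b1 stroke→J1  (prefer integral on C1)
b3 stroke→R1  (J1 effort already set via bond 1)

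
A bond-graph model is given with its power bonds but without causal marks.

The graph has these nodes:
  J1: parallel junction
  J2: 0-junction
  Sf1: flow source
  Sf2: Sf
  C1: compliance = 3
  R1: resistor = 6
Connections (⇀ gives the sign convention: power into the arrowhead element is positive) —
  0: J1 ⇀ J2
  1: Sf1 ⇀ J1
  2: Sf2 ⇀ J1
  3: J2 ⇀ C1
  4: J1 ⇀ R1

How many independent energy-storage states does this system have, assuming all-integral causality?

b1 stroke→Sf1  (Sf1: flow source, stroke at near end)
b2 stroke→Sf2  (Sf2 fixes flow; stroke at Sf2)
b3 stroke→J2  (C1 integral (e out))
b0 stroke→J1  (0-jn J2 has e-setter on 3)
b4 stroke→R1  (common-e at J1 fixed by 0)

1  (C1 all integral)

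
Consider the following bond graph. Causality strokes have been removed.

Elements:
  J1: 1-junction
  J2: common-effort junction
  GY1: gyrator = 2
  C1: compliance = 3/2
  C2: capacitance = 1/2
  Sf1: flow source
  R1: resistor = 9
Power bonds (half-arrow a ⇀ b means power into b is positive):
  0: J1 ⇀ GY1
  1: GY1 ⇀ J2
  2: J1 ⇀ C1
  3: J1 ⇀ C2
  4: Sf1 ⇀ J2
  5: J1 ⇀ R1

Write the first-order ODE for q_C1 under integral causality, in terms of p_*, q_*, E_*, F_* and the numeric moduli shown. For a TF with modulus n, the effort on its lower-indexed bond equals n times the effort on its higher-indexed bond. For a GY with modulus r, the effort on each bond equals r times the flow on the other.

dq_C1/dt = 2*F_Sf1/9 - 2*q_C1/27 - 2*q_C2/9

β4 stroke at Sf1  (Sf1 fixes flow; stroke at Sf1)
β1 stroke at J2  (only one effort-in slot at J2)
β0 stroke at J1  (GY1: gyrator matches bond 1)
β2 stroke at J1  (C1 outputs effort q/C1)
β3 stroke at J1  (prefer integral on C2)
β5 stroke at R1  (J1: last free bond brings flow in)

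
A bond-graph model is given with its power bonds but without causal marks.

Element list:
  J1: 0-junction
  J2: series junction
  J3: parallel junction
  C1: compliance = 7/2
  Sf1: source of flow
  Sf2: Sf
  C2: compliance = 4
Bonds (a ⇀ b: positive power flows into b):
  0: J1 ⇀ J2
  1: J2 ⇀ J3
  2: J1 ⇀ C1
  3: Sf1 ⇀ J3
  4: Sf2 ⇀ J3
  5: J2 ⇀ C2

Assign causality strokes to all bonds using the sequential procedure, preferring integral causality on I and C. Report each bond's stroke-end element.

bond 3 stroke at Sf1  (source Sf1 imposes f)
bond 4 stroke at Sf2  (Sf2 (Sf) sets flow on bond)
bond 1 stroke at J3  (only one effort-in slot at J3)
bond 0 stroke at J2  (J2: bond 1 brought flow, rest push out)
bond 5 stroke at J2  (common-f at J2 fixed by 1)
bond 2 stroke at J1  (only one effort-in slot at J1)

bond 0 |J2
bond 1 |J3
bond 2 |J1
bond 3 |Sf1
bond 4 |Sf2
bond 5 |J2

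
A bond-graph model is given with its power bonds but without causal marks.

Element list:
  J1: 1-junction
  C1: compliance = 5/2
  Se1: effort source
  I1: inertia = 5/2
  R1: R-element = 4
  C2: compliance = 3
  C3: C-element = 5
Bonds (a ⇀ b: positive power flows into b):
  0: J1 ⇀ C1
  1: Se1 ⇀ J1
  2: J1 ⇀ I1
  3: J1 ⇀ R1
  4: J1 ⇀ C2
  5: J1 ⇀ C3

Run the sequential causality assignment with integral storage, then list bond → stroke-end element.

bond 1 stroke→J1  (Se1 fixes effort; stroke away)
bond 0 stroke→J1  (C1 outputs effort q/C1)
bond 2 stroke→I1  (I1 integral (f out))
bond 3 stroke→J1  (common-f at J1 fixed by 2)
bond 4 stroke→J1  (1-jn J1 has f-setter on 2)
bond 5 stroke→J1  (J1: bond 2 brought flow, rest push out)

β0 |J1
β1 |J1
β2 |I1
β3 |J1
β4 |J1
β5 |J1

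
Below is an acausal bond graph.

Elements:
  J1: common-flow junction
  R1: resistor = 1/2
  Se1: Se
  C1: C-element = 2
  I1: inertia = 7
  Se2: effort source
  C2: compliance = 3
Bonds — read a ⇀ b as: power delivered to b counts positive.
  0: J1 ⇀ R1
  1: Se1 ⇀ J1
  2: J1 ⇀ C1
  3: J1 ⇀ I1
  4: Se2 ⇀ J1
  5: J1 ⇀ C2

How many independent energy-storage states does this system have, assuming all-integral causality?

b1 |J1  (Se1 fixes effort; stroke away)
b4 |J1  (Se2: effort source, stroke at far end)
b2 |J1  (C1 outputs effort q/C1)
b3 |I1  (prefer integral on I1)
b0 |J1  (J1 flow already set via bond 3)
b5 |J1  (common-f at J1 fixed by 3)

3  (C1, C2, I1 all integral)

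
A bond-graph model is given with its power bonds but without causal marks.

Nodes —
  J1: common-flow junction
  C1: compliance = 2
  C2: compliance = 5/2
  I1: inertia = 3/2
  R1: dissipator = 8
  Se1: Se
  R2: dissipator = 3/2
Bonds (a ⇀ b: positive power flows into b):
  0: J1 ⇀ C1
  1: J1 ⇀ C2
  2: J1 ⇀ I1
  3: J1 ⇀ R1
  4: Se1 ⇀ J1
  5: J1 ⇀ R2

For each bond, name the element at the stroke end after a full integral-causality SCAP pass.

b4 stroke at J1  (Se1 fixes effort; stroke away)
b0 stroke at J1  (C1 integral (e out))
b1 stroke at J1  (C2: C, integral causality)
b2 stroke at I1  (I1 outputs flow p/I1)
b3 stroke at J1  (J1: bond 2 brought flow, rest push out)
b5 stroke at J1  (common-f at J1 fixed by 2)

bond 0 stroke at J1
bond 1 stroke at J1
bond 2 stroke at I1
bond 3 stroke at J1
bond 4 stroke at J1
bond 5 stroke at J1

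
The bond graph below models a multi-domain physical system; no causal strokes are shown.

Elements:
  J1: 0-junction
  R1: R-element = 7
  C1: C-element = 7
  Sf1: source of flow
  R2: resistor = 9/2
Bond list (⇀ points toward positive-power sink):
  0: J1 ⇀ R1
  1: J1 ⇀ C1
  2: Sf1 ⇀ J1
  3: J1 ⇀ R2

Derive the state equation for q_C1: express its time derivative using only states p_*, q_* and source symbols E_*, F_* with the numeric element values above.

dq_C1/dt = F_Sf1 - 23*q_C1/441

#2 |Sf1  (Sf1 fixes flow; stroke at Sf1)
#1 |J1  (prefer integral on C1)
#0 |R1  (0-jn J1 has e-setter on 1)
#3 |R2  (0-jn J1 has e-setter on 1)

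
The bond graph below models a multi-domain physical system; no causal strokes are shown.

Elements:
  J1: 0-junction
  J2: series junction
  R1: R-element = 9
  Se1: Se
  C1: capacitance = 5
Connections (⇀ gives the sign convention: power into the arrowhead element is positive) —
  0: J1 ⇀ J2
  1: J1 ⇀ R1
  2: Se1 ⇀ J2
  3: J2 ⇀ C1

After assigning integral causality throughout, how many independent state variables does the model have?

1  (C1 all integral)

bond 2 stroke→J2  (Se1 fixes effort; stroke away)
bond 3 stroke→J2  (C1: C, integral causality)
bond 0 stroke→J1  (closing 1-jn rule on J2)
bond 1 stroke→R1  (0-jn J1 has e-setter on 0)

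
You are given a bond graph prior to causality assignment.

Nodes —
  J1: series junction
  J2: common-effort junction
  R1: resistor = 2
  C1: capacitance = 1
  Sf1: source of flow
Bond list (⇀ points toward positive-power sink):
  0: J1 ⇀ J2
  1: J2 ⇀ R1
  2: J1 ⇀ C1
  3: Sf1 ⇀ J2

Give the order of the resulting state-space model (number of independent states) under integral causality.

1  (C1 all integral)

bond 3 stroke→Sf1  (source Sf1 imposes f)
bond 2 stroke→J1  (C1 integral (e out))
bond 0 stroke→J2  (only one flow-in slot at J1)
bond 1 stroke→R1  (J2: bond 0 brought effort, rest push out)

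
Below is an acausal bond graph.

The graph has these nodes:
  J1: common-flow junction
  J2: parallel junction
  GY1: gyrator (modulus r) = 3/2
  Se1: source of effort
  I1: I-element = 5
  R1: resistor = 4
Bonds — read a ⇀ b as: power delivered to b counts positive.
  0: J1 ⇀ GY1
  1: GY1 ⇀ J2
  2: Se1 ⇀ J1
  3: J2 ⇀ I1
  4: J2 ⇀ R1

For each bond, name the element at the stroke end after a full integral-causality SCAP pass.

b2 stroke at J1  (Se1: effort source, stroke at far end)
b0 stroke at GY1  (only one flow-in slot at J1)
b1 stroke at GY1  (GY1: gyrator matches bond 0)
b3 stroke at I1  (prefer integral on I1)
b4 stroke at J2  (only one effort-in slot at J2)

b0 stroke at GY1
b1 stroke at GY1
b2 stroke at J1
b3 stroke at I1
b4 stroke at J2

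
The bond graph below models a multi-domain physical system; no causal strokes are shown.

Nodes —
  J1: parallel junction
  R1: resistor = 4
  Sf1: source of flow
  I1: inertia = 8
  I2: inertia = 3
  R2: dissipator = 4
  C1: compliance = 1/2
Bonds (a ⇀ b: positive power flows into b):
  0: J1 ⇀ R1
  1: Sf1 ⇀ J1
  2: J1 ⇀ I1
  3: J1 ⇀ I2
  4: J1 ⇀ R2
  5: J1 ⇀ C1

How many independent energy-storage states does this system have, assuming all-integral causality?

b1 →Sf1  (source Sf1 imposes f)
b2 →I1  (I1 integral (f out))
b3 →I2  (I2 outputs flow p/I2)
b5 →J1  (prefer integral on C1)
b0 →R1  (common-e at J1 fixed by 5)
b4 →R2  (J1 effort already set via bond 5)

3  (C1, I1, I2 all integral)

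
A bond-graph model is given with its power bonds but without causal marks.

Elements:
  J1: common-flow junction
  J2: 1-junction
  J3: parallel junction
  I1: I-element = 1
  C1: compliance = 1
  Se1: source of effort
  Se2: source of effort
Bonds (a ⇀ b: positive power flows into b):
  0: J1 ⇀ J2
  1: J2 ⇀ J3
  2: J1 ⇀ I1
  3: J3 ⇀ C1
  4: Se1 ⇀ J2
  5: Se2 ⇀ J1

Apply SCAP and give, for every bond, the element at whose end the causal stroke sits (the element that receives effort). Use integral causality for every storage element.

β0 stroke at J1
β1 stroke at J2
β2 stroke at I1
β3 stroke at J3
β4 stroke at J2
β5 stroke at J1

β4 stroke→J2  (source Se1 imposes e)
β5 stroke→J1  (Se2: effort source, stroke at far end)
β2 stroke→I1  (I1 outputs flow p/I1)
β0 stroke→J1  (J1: bond 2 brought flow, rest push out)
β1 stroke→J2  (common-f at J2 fixed by 0)
β3 stroke→J3  (J3 needs exactly one e-in)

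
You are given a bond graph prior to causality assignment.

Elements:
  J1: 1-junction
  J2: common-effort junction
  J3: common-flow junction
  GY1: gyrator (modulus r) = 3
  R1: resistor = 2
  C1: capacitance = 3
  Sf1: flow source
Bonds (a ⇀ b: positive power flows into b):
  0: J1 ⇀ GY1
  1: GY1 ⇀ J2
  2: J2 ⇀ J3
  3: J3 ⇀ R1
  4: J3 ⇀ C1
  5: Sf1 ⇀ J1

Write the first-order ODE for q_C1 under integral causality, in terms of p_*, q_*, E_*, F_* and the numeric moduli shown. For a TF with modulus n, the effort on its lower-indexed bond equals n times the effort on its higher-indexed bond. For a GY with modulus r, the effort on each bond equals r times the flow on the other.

dq_C1/dt = 3*F_Sf1/2 - q_C1/6

b5 stroke at Sf1  (source Sf1 imposes f)
b0 stroke at J1  (J1 flow already set via bond 5)
b1 stroke at J2  (GY1: gyrator matches bond 0)
b2 stroke at J3  (common-e at J2 fixed by 1)
b4 stroke at J3  (C1: C, integral causality)
b3 stroke at R1  (J3: last free bond brings flow in)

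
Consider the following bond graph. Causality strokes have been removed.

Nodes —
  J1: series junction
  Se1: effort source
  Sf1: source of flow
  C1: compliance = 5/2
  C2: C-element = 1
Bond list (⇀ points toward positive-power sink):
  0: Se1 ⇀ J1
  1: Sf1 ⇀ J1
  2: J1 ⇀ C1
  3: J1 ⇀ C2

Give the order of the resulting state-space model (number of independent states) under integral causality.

2  (C1, C2 all integral)

#0 stroke at J1  (Se1: effort source, stroke at far end)
#1 stroke at Sf1  (Sf1 (Sf) sets flow on bond)
#2 stroke at J1  (J1 flow already set via bond 1)
#3 stroke at J1  (common-f at J1 fixed by 1)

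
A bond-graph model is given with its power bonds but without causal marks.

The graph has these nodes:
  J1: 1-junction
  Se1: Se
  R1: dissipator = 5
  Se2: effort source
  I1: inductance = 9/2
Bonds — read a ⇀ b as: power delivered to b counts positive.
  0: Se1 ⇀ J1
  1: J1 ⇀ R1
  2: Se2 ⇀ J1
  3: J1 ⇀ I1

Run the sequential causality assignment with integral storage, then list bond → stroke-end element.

b0 stroke at J1
b1 stroke at J1
b2 stroke at J1
b3 stroke at I1

β0 stroke at J1  (source Se1 imposes e)
β2 stroke at J1  (source Se2 imposes e)
β3 stroke at I1  (I1: I, integral causality)
β1 stroke at J1  (J1: bond 3 brought flow, rest push out)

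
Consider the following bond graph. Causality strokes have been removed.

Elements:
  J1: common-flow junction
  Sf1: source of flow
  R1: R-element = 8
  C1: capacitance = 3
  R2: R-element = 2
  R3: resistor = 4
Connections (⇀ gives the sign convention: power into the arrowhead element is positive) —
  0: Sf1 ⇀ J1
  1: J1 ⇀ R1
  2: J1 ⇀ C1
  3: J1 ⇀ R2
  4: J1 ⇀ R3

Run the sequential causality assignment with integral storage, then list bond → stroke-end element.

b0 →Sf1  (Sf1 (Sf) sets flow on bond)
b1 →J1  (1-jn J1 has f-setter on 0)
b2 →J1  (J1: bond 0 brought flow, rest push out)
b3 →J1  (common-f at J1 fixed by 0)
b4 →J1  (J1 flow already set via bond 0)

β0 →Sf1
β1 →J1
β2 →J1
β3 →J1
β4 →J1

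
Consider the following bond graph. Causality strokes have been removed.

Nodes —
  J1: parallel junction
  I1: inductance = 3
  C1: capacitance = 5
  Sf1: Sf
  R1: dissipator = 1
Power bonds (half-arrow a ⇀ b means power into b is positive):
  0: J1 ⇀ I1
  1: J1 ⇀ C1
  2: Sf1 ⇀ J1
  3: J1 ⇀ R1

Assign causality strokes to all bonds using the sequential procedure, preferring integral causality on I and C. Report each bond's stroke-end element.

bond 2 →Sf1  (source Sf1 imposes f)
bond 0 →I1  (I1 outputs flow p/I1)
bond 1 →J1  (C1: C, integral causality)
bond 3 →R1  (common-e at J1 fixed by 1)

β0 stroke→I1
β1 stroke→J1
β2 stroke→Sf1
β3 stroke→R1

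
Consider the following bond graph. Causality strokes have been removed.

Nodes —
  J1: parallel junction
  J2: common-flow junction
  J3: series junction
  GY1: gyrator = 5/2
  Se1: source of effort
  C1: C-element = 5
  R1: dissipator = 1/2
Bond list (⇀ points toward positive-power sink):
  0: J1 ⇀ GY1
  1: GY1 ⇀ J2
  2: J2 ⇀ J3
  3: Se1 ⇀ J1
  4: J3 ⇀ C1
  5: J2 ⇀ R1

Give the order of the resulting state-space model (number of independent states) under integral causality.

#3 stroke at J1  (Se1 (Se) sets effort on bond)
#0 stroke at GY1  (J1 effort already set via bond 3)
#1 stroke at GY1  (through GY1, causality inverts; strokes same side of GY1)
#2 stroke at J2  (J2: bond 1 brought flow, rest push out)
#5 stroke at J2  (1-jn J2 has f-setter on 1)
#4 stroke at J3  (J3: bond 2 brought flow, rest push out)

1  (C1 all integral)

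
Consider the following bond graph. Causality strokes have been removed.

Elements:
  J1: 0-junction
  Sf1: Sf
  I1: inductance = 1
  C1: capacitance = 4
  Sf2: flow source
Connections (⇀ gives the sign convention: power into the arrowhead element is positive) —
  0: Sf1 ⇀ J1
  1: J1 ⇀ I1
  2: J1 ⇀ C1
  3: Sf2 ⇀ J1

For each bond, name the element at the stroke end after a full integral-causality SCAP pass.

bond 0 →Sf1  (Sf1: flow source, stroke at near end)
bond 3 →Sf2  (source Sf2 imposes f)
bond 1 →I1  (prefer integral on I1)
bond 2 →J1  (J1: last free bond brings effort in)

bond 0 |Sf1
bond 1 |I1
bond 2 |J1
bond 3 |Sf2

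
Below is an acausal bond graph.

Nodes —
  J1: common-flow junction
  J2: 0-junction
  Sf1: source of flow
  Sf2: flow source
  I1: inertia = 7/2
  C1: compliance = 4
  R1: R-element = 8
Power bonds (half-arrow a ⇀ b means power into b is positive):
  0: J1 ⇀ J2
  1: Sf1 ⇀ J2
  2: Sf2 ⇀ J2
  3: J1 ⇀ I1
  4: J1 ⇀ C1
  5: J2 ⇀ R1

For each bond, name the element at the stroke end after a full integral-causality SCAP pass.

b0 stroke at J1
b1 stroke at Sf1
b2 stroke at Sf2
b3 stroke at I1
b4 stroke at J1
b5 stroke at J2

bond 1 →Sf1  (Sf1 (Sf) sets flow on bond)
bond 2 →Sf2  (Sf2 fixes flow; stroke at Sf2)
bond 3 →I1  (I1 integral (f out))
bond 0 →J1  (common-f at J1 fixed by 3)
bond 4 →J1  (J1: bond 3 brought flow, rest push out)
bond 5 →J2  (closing 0-jn rule on J2)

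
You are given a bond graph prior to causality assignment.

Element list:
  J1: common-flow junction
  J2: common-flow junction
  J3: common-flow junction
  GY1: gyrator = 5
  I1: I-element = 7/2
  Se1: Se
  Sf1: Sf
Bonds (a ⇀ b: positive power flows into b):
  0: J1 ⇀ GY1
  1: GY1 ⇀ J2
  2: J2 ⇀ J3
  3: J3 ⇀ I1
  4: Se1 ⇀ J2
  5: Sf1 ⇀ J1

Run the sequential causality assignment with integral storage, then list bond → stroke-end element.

b0 →J1
b1 →J2
b2 →J3
b3 →I1
b4 →J2
b5 →Sf1

b4 stroke→J2  (source Se1 imposes e)
b5 stroke→Sf1  (Sf1 (Sf) sets flow on bond)
b0 stroke→J1  (1-jn J1 has f-setter on 5)
b1 stroke→J2  (GY1 both-in/both-out from 0)
b2 stroke→J3  (closing 1-jn rule on J2)
b3 stroke→I1  (J3: last free bond brings flow in)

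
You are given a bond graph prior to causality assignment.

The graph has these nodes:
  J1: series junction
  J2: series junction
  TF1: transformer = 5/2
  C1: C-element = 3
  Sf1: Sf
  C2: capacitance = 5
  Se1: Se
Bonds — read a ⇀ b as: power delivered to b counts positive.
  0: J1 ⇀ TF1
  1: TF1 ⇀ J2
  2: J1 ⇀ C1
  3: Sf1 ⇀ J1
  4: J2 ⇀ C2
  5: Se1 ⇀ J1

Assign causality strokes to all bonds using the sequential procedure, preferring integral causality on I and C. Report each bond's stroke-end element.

#0 stroke→J1
#1 stroke→TF1
#2 stroke→J1
#3 stroke→Sf1
#4 stroke→J2
#5 stroke→J1

#3 →Sf1  (Sf1 fixes flow; stroke at Sf1)
#5 →J1  (Se1 (Se) sets effort on bond)
#0 →J1  (common-f at J1 fixed by 3)
#2 →J1  (common-f at J1 fixed by 3)
#1 →TF1  (through TF1, causality passes straight; one stroke at TF1)
#4 →J2  (common-f at J2 fixed by 1)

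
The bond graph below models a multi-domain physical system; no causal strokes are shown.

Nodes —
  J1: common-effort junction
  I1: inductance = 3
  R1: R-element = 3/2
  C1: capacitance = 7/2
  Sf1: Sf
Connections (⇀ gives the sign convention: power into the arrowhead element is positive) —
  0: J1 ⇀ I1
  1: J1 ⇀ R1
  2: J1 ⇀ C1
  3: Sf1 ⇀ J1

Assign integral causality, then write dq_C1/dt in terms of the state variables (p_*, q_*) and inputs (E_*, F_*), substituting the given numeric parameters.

dq_C1/dt = F_Sf1 - p_I1/3 - 4*q_C1/21

β3 |Sf1  (Sf1: flow source, stroke at near end)
β0 |I1  (I1 outputs flow p/I1)
β2 |J1  (prefer integral on C1)
β1 |R1  (J1: bond 2 brought effort, rest push out)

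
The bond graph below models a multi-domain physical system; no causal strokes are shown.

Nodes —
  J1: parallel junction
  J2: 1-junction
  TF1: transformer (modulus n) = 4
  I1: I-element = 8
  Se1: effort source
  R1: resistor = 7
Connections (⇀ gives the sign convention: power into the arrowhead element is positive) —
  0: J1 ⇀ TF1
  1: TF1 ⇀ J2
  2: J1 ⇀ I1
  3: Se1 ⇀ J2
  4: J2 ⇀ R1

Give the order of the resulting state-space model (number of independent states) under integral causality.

bond 3 stroke→J2  (Se1 (Se) sets effort on bond)
bond 2 stroke→I1  (I1: I, integral causality)
bond 0 stroke→J1  (only one effort-in slot at J1)
bond 1 stroke→TF1  (TF1: transformer flips bond 0)
bond 4 stroke→J2  (1-jn J2 has f-setter on 1)

1  (I1 all integral)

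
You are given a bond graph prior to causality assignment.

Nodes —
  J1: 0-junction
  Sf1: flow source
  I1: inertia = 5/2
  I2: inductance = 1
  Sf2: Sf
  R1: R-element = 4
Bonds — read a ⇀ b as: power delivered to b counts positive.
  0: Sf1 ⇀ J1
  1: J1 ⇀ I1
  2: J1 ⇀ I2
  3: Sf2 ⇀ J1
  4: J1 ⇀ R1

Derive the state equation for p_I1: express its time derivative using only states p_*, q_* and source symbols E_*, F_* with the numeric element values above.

b0 stroke→Sf1  (Sf1 fixes flow; stroke at Sf1)
b3 stroke→Sf2  (Sf2 (Sf) sets flow on bond)
b1 stroke→I1  (I1: I, integral causality)
b2 stroke→I2  (I2 integral (f out))
b4 stroke→J1  (only one effort-in slot at J1)

dp_I1/dt = 4*F_Sf1 + 4*F_Sf2 - 8*p_I1/5 - 4*p_I2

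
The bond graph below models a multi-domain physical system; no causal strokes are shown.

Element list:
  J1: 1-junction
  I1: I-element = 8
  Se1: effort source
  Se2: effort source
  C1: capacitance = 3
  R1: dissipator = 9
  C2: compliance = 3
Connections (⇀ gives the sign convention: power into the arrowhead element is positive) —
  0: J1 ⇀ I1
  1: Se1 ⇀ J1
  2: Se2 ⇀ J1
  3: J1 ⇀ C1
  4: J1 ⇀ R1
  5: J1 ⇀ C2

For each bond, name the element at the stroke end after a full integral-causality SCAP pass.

bond 1 →J1  (Se1 fixes effort; stroke away)
bond 2 →J1  (Se2: effort source, stroke at far end)
bond 0 →I1  (I1 integral (f out))
bond 3 →J1  (common-f at J1 fixed by 0)
bond 4 →J1  (1-jn J1 has f-setter on 0)
bond 5 →J1  (J1 flow already set via bond 0)

b0 stroke→I1
b1 stroke→J1
b2 stroke→J1
b3 stroke→J1
b4 stroke→J1
b5 stroke→J1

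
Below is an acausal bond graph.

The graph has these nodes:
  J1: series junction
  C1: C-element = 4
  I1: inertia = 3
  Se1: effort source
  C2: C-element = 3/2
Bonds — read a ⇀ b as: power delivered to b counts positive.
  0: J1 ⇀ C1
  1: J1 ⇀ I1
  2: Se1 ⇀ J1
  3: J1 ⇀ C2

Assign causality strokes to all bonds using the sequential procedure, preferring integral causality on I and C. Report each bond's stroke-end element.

b0 stroke→J1
b1 stroke→I1
b2 stroke→J1
b3 stroke→J1

b2 →J1  (Se1 fixes effort; stroke away)
b0 →J1  (C1: C, integral causality)
b1 →I1  (prefer integral on I1)
b3 →J1  (J1 flow already set via bond 1)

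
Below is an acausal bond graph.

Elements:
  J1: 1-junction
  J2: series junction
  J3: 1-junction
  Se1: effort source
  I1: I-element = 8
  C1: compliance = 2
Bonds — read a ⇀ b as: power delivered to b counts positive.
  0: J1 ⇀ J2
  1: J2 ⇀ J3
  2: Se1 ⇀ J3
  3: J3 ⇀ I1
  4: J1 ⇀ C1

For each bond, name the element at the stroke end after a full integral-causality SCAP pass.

β0 →J2
β1 →J3
β2 →J3
β3 →I1
β4 →J1

bond 2 stroke→J3  (Se1 fixes effort; stroke away)
bond 3 stroke→I1  (I1 integral (f out))
bond 1 stroke→J3  (J3: bond 3 brought flow, rest push out)
bond 0 stroke→J2  (common-f at J2 fixed by 1)
bond 4 stroke→J1  (1-jn J1 has f-setter on 0)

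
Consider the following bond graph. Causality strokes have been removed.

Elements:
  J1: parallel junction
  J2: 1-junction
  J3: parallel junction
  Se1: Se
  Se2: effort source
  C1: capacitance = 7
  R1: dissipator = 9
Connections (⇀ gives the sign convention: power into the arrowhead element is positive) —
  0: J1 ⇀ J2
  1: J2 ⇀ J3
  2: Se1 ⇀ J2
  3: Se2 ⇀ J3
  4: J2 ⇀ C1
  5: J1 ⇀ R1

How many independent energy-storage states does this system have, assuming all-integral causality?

1  (C1 all integral)

b2 stroke→J2  (Se1 (Se) sets effort on bond)
b3 stroke→J3  (source Se2 imposes e)
b1 stroke→J2  (J3 effort already set via bond 3)
b4 stroke→J2  (prefer integral on C1)
b0 stroke→J1  (J2: last free bond brings flow in)
b5 stroke→R1  (common-e at J1 fixed by 0)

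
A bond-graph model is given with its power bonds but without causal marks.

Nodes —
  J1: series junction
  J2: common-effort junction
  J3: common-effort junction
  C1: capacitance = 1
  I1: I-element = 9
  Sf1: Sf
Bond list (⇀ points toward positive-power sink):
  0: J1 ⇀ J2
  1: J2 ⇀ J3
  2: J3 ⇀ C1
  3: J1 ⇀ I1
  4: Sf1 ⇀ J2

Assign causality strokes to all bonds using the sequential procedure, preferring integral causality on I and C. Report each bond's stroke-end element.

β0 →J1
β1 →J2
β2 →J3
β3 →I1
β4 →Sf1

#4 |Sf1  (Sf1 (Sf) sets flow on bond)
#2 |J3  (C1: C, integral causality)
#1 |J2  (common-e at J3 fixed by 2)
#0 |J1  (0-jn J2 has e-setter on 1)
#3 |I1  (closing 1-jn rule on J1)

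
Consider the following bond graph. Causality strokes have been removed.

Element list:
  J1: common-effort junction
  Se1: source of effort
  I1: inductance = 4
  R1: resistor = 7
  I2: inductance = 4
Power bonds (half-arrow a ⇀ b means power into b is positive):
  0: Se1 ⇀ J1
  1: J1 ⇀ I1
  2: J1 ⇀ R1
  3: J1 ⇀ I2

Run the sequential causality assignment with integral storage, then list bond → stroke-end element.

β0 →J1
β1 →I1
β2 →R1
β3 →I2

β0 stroke at J1  (Se1 (Se) sets effort on bond)
β1 stroke at I1  (0-jn J1 has e-setter on 0)
β2 stroke at R1  (J1: bond 0 brought effort, rest push out)
β3 stroke at I2  (0-jn J1 has e-setter on 0)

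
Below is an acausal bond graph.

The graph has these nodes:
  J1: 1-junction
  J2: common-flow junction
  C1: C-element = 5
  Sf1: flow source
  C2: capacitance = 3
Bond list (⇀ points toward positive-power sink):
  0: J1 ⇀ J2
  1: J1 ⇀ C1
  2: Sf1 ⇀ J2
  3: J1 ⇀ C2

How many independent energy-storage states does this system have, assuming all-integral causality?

2  (C1, C2 all integral)

β2 →Sf1  (Sf1: flow source, stroke at near end)
β0 →J2  (J2: bond 2 brought flow, rest push out)
β1 →J1  (common-f at J1 fixed by 0)
β3 →J1  (common-f at J1 fixed by 0)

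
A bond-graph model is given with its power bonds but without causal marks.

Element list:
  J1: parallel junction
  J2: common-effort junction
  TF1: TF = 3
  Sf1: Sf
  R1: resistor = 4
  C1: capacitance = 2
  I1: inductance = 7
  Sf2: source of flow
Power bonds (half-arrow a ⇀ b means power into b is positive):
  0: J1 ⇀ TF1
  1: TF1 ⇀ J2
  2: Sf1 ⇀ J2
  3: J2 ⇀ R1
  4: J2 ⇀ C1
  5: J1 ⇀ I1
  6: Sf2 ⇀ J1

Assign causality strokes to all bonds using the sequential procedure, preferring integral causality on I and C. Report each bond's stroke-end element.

bond 2 stroke at Sf1  (Sf1 fixes flow; stroke at Sf1)
bond 6 stroke at Sf2  (Sf2: flow source, stroke at near end)
bond 4 stroke at J2  (prefer integral on C1)
bond 1 stroke at TF1  (common-e at J2 fixed by 4)
bond 3 stroke at R1  (0-jn J2 has e-setter on 4)
bond 0 stroke at J1  (TF TF1: opposite of bond 1)
bond 5 stroke at I1  (common-e at J1 fixed by 0)

β0 |J1
β1 |TF1
β2 |Sf1
β3 |R1
β4 |J2
β5 |I1
β6 |Sf2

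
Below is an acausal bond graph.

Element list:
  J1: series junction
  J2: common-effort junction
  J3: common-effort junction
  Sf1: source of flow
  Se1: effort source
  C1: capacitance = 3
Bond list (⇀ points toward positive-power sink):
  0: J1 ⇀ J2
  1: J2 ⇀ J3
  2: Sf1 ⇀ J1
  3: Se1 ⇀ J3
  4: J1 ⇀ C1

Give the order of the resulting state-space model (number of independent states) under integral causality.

1  (C1 all integral)

β2 stroke→Sf1  (Sf1: flow source, stroke at near end)
β3 stroke→J3  (Se1 fixes effort; stroke away)
β0 stroke→J1  (common-f at J1 fixed by 2)
β4 stroke→J1  (J1: bond 2 brought flow, rest push out)
β1 stroke→J2  (only one effort-in slot at J2)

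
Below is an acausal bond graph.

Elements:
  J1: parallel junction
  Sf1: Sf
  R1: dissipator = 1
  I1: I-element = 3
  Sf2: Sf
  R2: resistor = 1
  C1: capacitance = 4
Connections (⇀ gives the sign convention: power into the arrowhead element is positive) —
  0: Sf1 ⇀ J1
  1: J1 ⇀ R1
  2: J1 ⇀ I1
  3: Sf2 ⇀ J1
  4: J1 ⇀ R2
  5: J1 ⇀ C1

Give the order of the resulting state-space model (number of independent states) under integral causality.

2  (C1, I1 all integral)

bond 0 stroke→Sf1  (Sf1 (Sf) sets flow on bond)
bond 3 stroke→Sf2  (Sf2 fixes flow; stroke at Sf2)
bond 2 stroke→I1  (I1: I, integral causality)
bond 5 stroke→J1  (C1 outputs effort q/C1)
bond 1 stroke→R1  (J1 effort already set via bond 5)
bond 4 stroke→R2  (J1 effort already set via bond 5)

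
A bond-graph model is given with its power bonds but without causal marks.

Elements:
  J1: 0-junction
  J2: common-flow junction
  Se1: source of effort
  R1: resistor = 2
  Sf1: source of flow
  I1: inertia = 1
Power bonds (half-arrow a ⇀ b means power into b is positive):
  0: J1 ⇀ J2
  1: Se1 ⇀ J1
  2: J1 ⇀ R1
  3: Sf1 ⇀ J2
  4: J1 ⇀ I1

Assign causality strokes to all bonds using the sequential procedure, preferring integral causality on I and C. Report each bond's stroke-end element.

b1 |J1  (Se1 (Se) sets effort on bond)
b3 |Sf1  (Sf1: flow source, stroke at near end)
b0 |J2  (J1 effort already set via bond 1)
b2 |R1  (J1: bond 1 brought effort, rest push out)
b4 |I1  (J1 effort already set via bond 1)

b0 →J2
b1 →J1
b2 →R1
b3 →Sf1
b4 →I1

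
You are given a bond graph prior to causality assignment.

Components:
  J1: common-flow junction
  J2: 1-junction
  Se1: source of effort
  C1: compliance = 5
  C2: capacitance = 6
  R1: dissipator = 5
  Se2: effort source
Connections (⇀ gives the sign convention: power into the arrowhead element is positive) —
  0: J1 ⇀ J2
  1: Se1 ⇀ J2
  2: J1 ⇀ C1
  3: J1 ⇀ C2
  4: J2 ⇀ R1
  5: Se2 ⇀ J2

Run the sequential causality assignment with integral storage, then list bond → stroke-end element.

#1 stroke at J2  (Se1: effort source, stroke at far end)
#5 stroke at J2  (Se2: effort source, stroke at far end)
#2 stroke at J1  (C1: C, integral causality)
#3 stroke at J1  (C2 outputs effort q/C2)
#0 stroke at J2  (J1: last free bond brings flow in)
#4 stroke at R1  (J2 needs exactly one f-in)

bond 0 stroke→J2
bond 1 stroke→J2
bond 2 stroke→J1
bond 3 stroke→J1
bond 4 stroke→R1
bond 5 stroke→J2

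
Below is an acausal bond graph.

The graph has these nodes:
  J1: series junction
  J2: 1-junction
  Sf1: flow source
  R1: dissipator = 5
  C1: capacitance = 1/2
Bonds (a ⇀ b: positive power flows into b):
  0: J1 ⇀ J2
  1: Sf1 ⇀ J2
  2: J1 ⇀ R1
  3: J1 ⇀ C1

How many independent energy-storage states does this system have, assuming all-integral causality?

1  (C1 all integral)

b1 stroke at Sf1  (Sf1 (Sf) sets flow on bond)
b0 stroke at J2  (common-f at J2 fixed by 1)
b2 stroke at J1  (common-f at J1 fixed by 0)
b3 stroke at J1  (J1: bond 0 brought flow, rest push out)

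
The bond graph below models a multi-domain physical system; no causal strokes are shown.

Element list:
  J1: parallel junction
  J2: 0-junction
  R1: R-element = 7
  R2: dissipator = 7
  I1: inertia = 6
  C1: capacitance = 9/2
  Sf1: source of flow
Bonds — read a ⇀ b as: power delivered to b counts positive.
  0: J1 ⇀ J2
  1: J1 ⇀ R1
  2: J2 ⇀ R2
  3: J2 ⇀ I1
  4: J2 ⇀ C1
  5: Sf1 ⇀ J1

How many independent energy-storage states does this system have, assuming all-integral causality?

b5 stroke at Sf1  (Sf1 fixes flow; stroke at Sf1)
b3 stroke at I1  (prefer integral on I1)
b4 stroke at J2  (C1: C, integral causality)
b0 stroke at J1  (0-jn J2 has e-setter on 4)
b2 stroke at R2  (J2 effort already set via bond 4)
b1 stroke at R1  (0-jn J1 has e-setter on 0)

2  (C1, I1 all integral)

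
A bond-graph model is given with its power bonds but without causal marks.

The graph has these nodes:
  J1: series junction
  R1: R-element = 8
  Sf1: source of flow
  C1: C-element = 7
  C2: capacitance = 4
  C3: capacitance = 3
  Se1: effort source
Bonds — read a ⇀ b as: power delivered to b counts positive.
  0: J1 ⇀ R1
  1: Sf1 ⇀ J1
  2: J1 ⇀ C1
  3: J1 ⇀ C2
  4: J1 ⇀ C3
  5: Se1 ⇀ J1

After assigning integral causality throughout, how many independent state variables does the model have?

3  (C1, C2, C3 all integral)

#1 stroke at Sf1  (Sf1 (Sf) sets flow on bond)
#5 stroke at J1  (Se1 fixes effort; stroke away)
#0 stroke at J1  (J1 flow already set via bond 1)
#2 stroke at J1  (J1 flow already set via bond 1)
#3 stroke at J1  (J1: bond 1 brought flow, rest push out)
#4 stroke at J1  (1-jn J1 has f-setter on 1)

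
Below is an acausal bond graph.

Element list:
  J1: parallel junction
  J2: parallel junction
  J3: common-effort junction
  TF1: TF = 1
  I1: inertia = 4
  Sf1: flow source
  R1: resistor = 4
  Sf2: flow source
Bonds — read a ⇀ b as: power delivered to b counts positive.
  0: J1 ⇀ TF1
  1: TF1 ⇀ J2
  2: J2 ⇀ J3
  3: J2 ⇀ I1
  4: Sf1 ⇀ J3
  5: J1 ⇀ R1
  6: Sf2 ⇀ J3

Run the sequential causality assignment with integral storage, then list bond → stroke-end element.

b4 stroke at Sf1  (Sf1 (Sf) sets flow on bond)
b6 stroke at Sf2  (Sf2 (Sf) sets flow on bond)
b2 stroke at J3  (closing 0-jn rule on J3)
b3 stroke at I1  (I1 outputs flow p/I1)
b1 stroke at J2  (J2 needs exactly one e-in)
b0 stroke at TF1  (through TF1, causality passes straight; one stroke at TF1)
b5 stroke at J1  (J1: last free bond brings effort in)

bond 0 stroke→TF1
bond 1 stroke→J2
bond 2 stroke→J3
bond 3 stroke→I1
bond 4 stroke→Sf1
bond 5 stroke→J1
bond 6 stroke→Sf2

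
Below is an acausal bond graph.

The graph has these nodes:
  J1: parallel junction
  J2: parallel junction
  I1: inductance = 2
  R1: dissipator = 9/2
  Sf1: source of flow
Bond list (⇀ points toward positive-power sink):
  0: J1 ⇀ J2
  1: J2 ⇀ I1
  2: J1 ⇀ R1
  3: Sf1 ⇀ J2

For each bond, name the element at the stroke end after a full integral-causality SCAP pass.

b0 →J2
b1 →I1
b2 →J1
b3 →Sf1

bond 3 stroke→Sf1  (Sf1: flow source, stroke at near end)
bond 1 stroke→I1  (I1: I, integral causality)
bond 0 stroke→J2  (J2: last free bond brings effort in)
bond 2 stroke→J1  (J1: last free bond brings effort in)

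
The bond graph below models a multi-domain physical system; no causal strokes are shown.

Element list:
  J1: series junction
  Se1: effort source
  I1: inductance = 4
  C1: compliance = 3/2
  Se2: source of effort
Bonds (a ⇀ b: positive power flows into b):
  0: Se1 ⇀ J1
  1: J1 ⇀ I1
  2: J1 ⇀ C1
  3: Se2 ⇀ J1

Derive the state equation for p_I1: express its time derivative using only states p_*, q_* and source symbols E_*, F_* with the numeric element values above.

b0 stroke→J1  (Se1 fixes effort; stroke away)
b3 stroke→J1  (Se2 fixes effort; stroke away)
b1 stroke→I1  (I1: I, integral causality)
b2 stroke→J1  (common-f at J1 fixed by 1)

dp_I1/dt = E_Se1 + E_Se2 - 2*q_C1/3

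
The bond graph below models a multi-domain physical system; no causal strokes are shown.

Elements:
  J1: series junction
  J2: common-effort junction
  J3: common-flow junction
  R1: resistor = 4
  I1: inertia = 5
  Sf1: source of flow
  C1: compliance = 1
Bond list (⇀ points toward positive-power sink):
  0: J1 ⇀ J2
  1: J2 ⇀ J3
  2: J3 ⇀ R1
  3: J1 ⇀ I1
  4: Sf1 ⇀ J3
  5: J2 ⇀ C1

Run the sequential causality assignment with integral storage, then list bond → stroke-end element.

#4 stroke at Sf1  (Sf1 (Sf) sets flow on bond)
#1 stroke at J3  (1-jn J3 has f-setter on 4)
#2 stroke at J3  (J3 flow already set via bond 4)
#3 stroke at I1  (I1 outputs flow p/I1)
#0 stroke at J1  (J1 flow already set via bond 3)
#5 stroke at J2  (J2: last free bond brings effort in)

bond 0 stroke at J1
bond 1 stroke at J3
bond 2 stroke at J3
bond 3 stroke at I1
bond 4 stroke at Sf1
bond 5 stroke at J2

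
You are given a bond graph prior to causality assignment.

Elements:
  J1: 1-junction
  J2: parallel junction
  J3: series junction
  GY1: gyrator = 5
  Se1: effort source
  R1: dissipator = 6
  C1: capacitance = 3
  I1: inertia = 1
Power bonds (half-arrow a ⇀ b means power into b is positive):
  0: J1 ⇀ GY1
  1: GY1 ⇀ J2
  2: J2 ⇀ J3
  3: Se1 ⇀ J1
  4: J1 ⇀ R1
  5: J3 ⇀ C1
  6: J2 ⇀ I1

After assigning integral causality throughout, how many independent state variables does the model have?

bond 3 stroke→J1  (Se1: effort source, stroke at far end)
bond 5 stroke→J3  (C1 outputs effort q/C1)
bond 2 stroke→J2  (only one flow-in slot at J3)
bond 1 stroke→GY1  (0-jn J2 has e-setter on 2)
bond 6 stroke→I1  (J2: bond 2 brought effort, rest push out)
bond 0 stroke→GY1  (GY1 both-in/both-out from 1)
bond 4 stroke→J1  (1-jn J1 has f-setter on 0)

2  (C1, I1 all integral)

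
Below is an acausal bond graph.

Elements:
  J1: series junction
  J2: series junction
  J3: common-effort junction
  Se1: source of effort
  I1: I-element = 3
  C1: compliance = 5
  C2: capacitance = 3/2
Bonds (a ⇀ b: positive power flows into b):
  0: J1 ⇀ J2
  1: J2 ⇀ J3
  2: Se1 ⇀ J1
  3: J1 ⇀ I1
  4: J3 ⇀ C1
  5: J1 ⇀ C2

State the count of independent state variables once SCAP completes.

b2 stroke→J1  (Se1: effort source, stroke at far end)
b3 stroke→I1  (I1 integral (f out))
b0 stroke→J1  (common-f at J1 fixed by 3)
b5 stroke→J1  (1-jn J1 has f-setter on 3)
b1 stroke→J2  (J2: bond 0 brought flow, rest push out)
b4 stroke→J3  (J3: last free bond brings effort in)

3  (C1, C2, I1 all integral)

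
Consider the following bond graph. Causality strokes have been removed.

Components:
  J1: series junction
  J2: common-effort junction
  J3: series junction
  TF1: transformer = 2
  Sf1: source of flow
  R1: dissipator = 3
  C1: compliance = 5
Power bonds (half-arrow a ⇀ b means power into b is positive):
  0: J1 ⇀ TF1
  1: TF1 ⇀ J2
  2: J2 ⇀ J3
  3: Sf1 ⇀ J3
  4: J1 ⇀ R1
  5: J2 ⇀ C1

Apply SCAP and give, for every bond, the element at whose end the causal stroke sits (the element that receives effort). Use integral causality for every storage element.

#3 →Sf1  (Sf1 (Sf) sets flow on bond)
#2 →J3  (common-f at J3 fixed by 3)
#5 →J2  (prefer integral on C1)
#1 →TF1  (common-e at J2 fixed by 5)
#0 →J1  (TF1 one-in-one-out from 1)
#4 →R1  (J1: last free bond brings flow in)

β0 →J1
β1 →TF1
β2 →J3
β3 →Sf1
β4 →R1
β5 →J2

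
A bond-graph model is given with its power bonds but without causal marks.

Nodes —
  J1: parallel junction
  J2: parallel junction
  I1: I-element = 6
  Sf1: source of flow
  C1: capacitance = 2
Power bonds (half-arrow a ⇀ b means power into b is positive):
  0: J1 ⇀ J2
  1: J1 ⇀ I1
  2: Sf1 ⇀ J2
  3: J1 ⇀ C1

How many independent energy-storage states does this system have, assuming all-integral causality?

2  (C1, I1 all integral)

β2 stroke at Sf1  (Sf1 (Sf) sets flow on bond)
β0 stroke at J2  (J2: last free bond brings effort in)
β1 stroke at I1  (prefer integral on I1)
β3 stroke at J1  (closing 0-jn rule on J1)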